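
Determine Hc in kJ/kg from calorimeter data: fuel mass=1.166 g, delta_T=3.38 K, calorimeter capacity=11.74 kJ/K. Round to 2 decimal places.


Hc = C_cal * delta_T / m_fuel
Q_released = 11.74 * 3.38 = 39.6812 kJ
m_fuel = 1.166 g = 1.166/1000 kg = 0.001166 kg
Hc = 39.6812 / 0.001166 = 34031.90 kJ/kg


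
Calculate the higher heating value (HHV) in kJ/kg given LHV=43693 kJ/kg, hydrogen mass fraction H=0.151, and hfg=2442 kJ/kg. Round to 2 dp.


HHV = LHV + hfg * 9 * H
Water addition = 2442 * 9 * 0.151 = 3318.678 kJ/kg
HHV = 43693 + 3318.678 = 47011.68 kJ/kg


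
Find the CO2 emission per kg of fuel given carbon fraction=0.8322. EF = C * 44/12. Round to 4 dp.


EF = C_frac * (M_CO2 / M_C)
EF = 0.8322 * (44/12)
EF = 0.8322 * 3.666667 = 3.0514 kg_CO2/kg_fuel


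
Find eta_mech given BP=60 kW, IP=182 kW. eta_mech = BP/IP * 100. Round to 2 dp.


eta_mech = (BP / IP) * 100
Ratio = 60 / 182 = 0.3297
eta_mech = 0.3297 * 100 = 32.97%


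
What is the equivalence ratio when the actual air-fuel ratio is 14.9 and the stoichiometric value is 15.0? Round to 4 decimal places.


phi = AFR_stoich / AFR_actual
phi = 15.0 / 14.9 = 1.0067


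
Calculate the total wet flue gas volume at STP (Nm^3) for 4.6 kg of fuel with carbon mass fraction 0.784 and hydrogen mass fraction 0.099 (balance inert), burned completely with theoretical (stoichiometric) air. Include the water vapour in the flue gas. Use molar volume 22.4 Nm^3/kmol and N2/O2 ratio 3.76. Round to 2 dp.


Per kg fuel: CO2 = (C/12 kmol)*22.4 = (0.784/12)*22.4 = 1.46347 Nm^3
Per kg fuel: H2O = (H/2 kmol)*22.4 = (0.099/2)*22.4 = 1.10880 Nm^3
O2 needed per kg fuel = C/12 + H/4 = 0.784/12 + 0.099/4 = 0.09008333 kmol
Per kg fuel: N2 = O2*3.76*22.4 = 0.09008333*3.76*22.4 = 7.58718 Nm^3
Total per kg = 1.46347 + 1.10880 + 7.58718 = 10.15945 Nm^3
Total = 10.15945 * 4.6 = 46.73 Nm^3


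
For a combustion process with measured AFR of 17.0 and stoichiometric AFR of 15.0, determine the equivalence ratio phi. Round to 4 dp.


phi = AFR_stoich / AFR_actual
phi = 15.0 / 17.0 = 0.8824


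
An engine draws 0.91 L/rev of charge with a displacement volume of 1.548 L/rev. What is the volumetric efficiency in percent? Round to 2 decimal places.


eta_v = (V_actual / V_disp) * 100
Ratio = 0.91 / 1.548 = 0.5879
eta_v = 0.5879 * 100 = 58.79%


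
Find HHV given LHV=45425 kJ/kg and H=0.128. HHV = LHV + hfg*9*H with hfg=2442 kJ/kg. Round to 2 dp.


HHV = LHV + hfg * 9 * H
Water addition = 2442 * 9 * 0.128 = 2813.184 kJ/kg
HHV = 45425 + 2813.184 = 48238.18 kJ/kg


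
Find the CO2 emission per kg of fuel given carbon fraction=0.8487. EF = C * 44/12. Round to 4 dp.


EF = C_frac * (M_CO2 / M_C)
EF = 0.8487 * (44/12)
EF = 0.8487 * 3.666667 = 3.1119 kg_CO2/kg_fuel


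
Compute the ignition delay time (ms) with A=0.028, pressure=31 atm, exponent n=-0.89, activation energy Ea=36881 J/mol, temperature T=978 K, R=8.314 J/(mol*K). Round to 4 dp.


tau = A * P^n * exp(Ea/(R*T))
P^n = 31^(-0.89) = 0.04706392
Ea/(R*T) = 36881/(8.314*978) = 4.535799
exp(Ea/(R*T)) = 93.298043
tau = 0.028 * 0.04706392 * 93.298043 = 0.1229 ms


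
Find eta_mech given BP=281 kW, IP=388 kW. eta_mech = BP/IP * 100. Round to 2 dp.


eta_mech = (BP / IP) * 100
Ratio = 281 / 388 = 0.7242
eta_mech = 0.7242 * 100 = 72.42%


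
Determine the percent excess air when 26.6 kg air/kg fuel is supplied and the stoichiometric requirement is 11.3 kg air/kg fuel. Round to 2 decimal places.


Excess air = actual - stoichiometric = 26.6 - 11.3 = 15.30 kg/kg fuel
Excess air % = (excess / stoich) * 100 = (15.30 / 11.3) * 100 = 135.40%


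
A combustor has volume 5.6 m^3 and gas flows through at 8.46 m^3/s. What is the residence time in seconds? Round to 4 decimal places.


tau = V / Q_flow
tau = 5.6 / 8.46 = 0.6619 s


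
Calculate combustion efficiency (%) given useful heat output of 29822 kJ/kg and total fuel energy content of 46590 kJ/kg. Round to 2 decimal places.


Efficiency = (Q_useful / Q_fuel) * 100
Efficiency = (29822 / 46590) * 100
Efficiency = 0.6401 * 100 = 64.01%


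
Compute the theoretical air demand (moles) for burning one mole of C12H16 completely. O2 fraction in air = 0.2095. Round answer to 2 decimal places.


Balanced combustion: C12H16 + 16 O2 -> 12 CO2 + 8 H2O
O2 needed = C + H/4 = 12 + 16/4 = 16.00 moles
Air moles = O2 / 0.2095 = 16.00 / 0.2095 = 76.37 moles air


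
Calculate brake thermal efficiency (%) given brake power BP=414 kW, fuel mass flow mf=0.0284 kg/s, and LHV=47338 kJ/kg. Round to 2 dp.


eta_BTE = (BP / (mf * LHV)) * 100
Denominator = 0.0284 * 47338 = 1344.3992 kW
eta_BTE = (414 / 1344.3992) * 100 = 30.79%


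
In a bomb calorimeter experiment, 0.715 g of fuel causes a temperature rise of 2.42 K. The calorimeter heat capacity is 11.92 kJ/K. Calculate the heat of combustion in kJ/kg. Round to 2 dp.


Hc = C_cal * delta_T / m_fuel
Q_released = 11.92 * 2.42 = 28.8464 kJ
m_fuel = 0.715 g = 0.715/1000 kg = 0.000715 kg
Hc = 28.8464 / 0.000715 = 40344.62 kJ/kg


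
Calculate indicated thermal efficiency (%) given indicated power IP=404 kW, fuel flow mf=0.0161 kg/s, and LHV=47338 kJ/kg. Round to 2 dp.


eta_ith = (IP / (mf * LHV)) * 100
Denominator = 0.0161 * 47338 = 762.1418 kW
eta_ith = (404 / 762.1418) * 100 = 53.01%


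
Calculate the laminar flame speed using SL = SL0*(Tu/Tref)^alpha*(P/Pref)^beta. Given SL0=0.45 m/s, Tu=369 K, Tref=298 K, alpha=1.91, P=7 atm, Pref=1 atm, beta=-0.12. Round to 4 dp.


SL = SL0 * (Tu/Tref)^alpha * (P/Pref)^beta
T ratio = 369/298 = 1.23825503
(T ratio)^alpha = 1.23825503^1.91 = 1.504067
(P/Pref)^beta = 7^(-0.12) = 0.791750
SL = 0.45 * 1.504067 * 0.791750 = 0.5359 m/s


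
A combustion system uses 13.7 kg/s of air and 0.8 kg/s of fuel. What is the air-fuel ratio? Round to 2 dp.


AFR = m_air / m_fuel
AFR = 13.7 / 0.8 = 17.13


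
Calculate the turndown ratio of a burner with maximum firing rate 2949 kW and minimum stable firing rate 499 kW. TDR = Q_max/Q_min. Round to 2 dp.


TDR = Q_max / Q_min
TDR = 2949 / 499 = 5.91


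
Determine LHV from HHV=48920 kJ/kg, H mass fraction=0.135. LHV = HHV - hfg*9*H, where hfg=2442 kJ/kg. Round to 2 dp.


LHV = HHV - hfg * 9 * H
Water correction = 2442 * 9 * 0.135 = 2967.030 kJ/kg
LHV = 48920 - 2967.030 = 45952.97 kJ/kg


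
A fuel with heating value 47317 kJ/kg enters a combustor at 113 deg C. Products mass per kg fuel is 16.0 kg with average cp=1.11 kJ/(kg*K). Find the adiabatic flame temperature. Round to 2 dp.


T_ad = T_in + Hc / (m_p * cp)
Denominator = 16.0 * 1.11 = 17.7600
Temperature rise = 47317 / 17.7600 = 2664.25 K
T_ad = 113 + 2664.25 = 2777.25 deg C


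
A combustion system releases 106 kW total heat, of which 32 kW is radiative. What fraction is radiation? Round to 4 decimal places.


f_rad = Q_rad / Q_total
f_rad = 32 / 106 = 0.3019


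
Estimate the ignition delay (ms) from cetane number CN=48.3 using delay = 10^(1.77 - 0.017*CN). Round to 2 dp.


delay = 10^(1.77 - 0.017*CN)
Exponent = 1.77 - 0.017*48.3 = 0.9489
delay = 10^0.9489 = 8.89 ms


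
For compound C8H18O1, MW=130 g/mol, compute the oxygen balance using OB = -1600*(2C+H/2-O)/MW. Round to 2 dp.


OB = -1600 * (2C + H/2 - O) / MW
Inner = 2*8 + 18/2 - 1 = 24.00
OB = -1600 * 24.00 / 130 = -295.38%


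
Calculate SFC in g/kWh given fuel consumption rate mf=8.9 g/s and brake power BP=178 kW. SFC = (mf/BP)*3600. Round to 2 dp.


SFC = (mf / BP) * 3600
Rate = 8.9 / 178 = 0.050000 g/(s*kW)
SFC = 0.050000 * 3600 = 180.00 g/kWh


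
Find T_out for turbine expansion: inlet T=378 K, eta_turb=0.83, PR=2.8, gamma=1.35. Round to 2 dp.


T_out = T_in * (1 - eta * (1 - PR^(-(gamma-1)/gamma)))
Exponent = -(1.35-1)/1.35 = -0.25925926
PR^exp = 2.8^(-0.25925926) = 0.76572026
Factor = 1 - 0.83*(1 - 0.76572026) = 0.80554782
T_out = 378 * 0.80554782 = 304.50 K


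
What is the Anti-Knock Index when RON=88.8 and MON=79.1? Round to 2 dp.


AKI = (RON + MON) / 2
AKI = (88.8 + 79.1) / 2
AKI = 167.9 / 2 = 83.95


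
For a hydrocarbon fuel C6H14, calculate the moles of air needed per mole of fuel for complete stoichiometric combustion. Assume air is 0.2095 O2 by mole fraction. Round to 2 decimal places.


Balanced combustion: C6H14 + 9.5 O2 -> 6 CO2 + 7 H2O
O2 needed = C + H/4 = 6 + 14/4 = 9.50 moles
Air moles = O2 / 0.2095 = 9.50 / 0.2095 = 45.35 moles air


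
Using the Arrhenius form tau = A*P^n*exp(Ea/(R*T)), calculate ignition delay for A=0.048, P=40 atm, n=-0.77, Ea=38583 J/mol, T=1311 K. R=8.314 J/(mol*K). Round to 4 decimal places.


tau = A * P^n * exp(Ea/(R*T))
P^n = 40^(-0.77) = 0.05840013
Ea/(R*T) = 38583/(8.314*1311) = 3.539837
exp(Ea/(R*T)) = 34.461306
tau = 0.048 * 0.05840013 * 34.461306 = 0.0966 ms


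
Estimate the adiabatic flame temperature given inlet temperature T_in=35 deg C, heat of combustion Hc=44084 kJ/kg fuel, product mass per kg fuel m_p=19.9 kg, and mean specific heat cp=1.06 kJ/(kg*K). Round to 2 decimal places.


T_ad = T_in + Hc / (m_p * cp)
Denominator = 19.9 * 1.06 = 21.0940
Temperature rise = 44084 / 21.0940 = 2089.88 K
T_ad = 35 + 2089.88 = 2124.88 deg C


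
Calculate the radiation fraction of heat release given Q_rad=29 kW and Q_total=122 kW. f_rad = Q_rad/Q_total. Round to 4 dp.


f_rad = Q_rad / Q_total
f_rad = 29 / 122 = 0.2377


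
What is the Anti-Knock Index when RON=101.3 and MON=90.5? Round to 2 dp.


AKI = (RON + MON) / 2
AKI = (101.3 + 90.5) / 2
AKI = 191.8 / 2 = 95.90


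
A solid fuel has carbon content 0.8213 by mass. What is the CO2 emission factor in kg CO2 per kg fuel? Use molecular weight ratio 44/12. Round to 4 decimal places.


EF = C_frac * (M_CO2 / M_C)
EF = 0.8213 * (44/12)
EF = 0.8213 * 3.666667 = 3.0114 kg_CO2/kg_fuel


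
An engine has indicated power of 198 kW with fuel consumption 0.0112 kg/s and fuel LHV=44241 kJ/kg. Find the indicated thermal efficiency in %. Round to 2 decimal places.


eta_ith = (IP / (mf * LHV)) * 100
Denominator = 0.0112 * 44241 = 495.4992 kW
eta_ith = (198 / 495.4992) * 100 = 39.96%


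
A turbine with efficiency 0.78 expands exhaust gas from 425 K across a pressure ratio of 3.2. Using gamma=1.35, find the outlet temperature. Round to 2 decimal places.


T_out = T_in * (1 - eta * (1 - PR^(-(gamma-1)/gamma)))
Exponent = -(1.35-1)/1.35 = -0.25925926
PR^exp = 3.2^(-0.25925926) = 0.73966521
Factor = 1 - 0.78*(1 - 0.73966521) = 0.79693886
T_out = 425 * 0.79693886 = 338.70 K


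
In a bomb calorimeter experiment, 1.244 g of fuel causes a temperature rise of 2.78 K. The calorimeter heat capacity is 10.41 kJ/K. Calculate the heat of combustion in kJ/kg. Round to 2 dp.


Hc = C_cal * delta_T / m_fuel
Q_released = 10.41 * 2.78 = 28.9398 kJ
m_fuel = 1.244 g = 1.244/1000 kg = 0.001244 kg
Hc = 28.9398 / 0.001244 = 23263.50 kJ/kg


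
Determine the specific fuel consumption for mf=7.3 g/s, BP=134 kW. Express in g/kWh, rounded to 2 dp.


SFC = (mf / BP) * 3600
Rate = 7.3 / 134 = 0.054478 g/(s*kW)
SFC = 0.054478 * 3600 = 196.12 g/kWh


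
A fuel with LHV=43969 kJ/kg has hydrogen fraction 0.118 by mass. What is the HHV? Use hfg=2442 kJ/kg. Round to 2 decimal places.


HHV = LHV + hfg * 9 * H
Water addition = 2442 * 9 * 0.118 = 2593.404 kJ/kg
HHV = 43969 + 2593.404 = 46562.40 kJ/kg


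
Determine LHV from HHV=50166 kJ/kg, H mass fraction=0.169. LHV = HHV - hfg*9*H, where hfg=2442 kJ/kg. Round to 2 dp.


LHV = HHV - hfg * 9 * H
Water correction = 2442 * 9 * 0.169 = 3714.282 kJ/kg
LHV = 50166 - 3714.282 = 46451.72 kJ/kg


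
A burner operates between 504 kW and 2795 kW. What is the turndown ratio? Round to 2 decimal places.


TDR = Q_max / Q_min
TDR = 2795 / 504 = 5.55


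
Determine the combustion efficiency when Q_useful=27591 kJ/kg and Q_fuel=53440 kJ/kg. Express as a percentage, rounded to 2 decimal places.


Efficiency = (Q_useful / Q_fuel) * 100
Efficiency = (27591 / 53440) * 100
Efficiency = 0.5163 * 100 = 51.63%


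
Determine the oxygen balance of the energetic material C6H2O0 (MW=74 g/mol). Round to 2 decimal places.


OB = -1600 * (2C + H/2 - O) / MW
Inner = 2*6 + 2/2 - 0 = 13.00
OB = -1600 * 13.00 / 74 = -281.08%


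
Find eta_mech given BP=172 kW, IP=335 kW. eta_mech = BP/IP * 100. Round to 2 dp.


eta_mech = (BP / IP) * 100
Ratio = 172 / 335 = 0.5134
eta_mech = 0.5134 * 100 = 51.34%


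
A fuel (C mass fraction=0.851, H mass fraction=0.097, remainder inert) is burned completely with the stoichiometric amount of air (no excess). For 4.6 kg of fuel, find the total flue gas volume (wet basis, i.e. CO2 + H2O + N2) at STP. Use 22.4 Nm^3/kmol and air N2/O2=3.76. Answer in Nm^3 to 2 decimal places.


Per kg fuel: CO2 = (C/12 kmol)*22.4 = (0.851/12)*22.4 = 1.58853 Nm^3
Per kg fuel: H2O = (H/2 kmol)*22.4 = (0.097/2)*22.4 = 1.08640 Nm^3
O2 needed per kg fuel = C/12 + H/4 = 0.851/12 + 0.097/4 = 0.09516667 kmol
Per kg fuel: N2 = O2*3.76*22.4 = 0.09516667*3.76*22.4 = 8.01532 Nm^3
Total per kg = 1.58853 + 1.08640 + 8.01532 = 10.69025 Nm^3
Total = 10.69025 * 4.6 = 49.18 Nm^3


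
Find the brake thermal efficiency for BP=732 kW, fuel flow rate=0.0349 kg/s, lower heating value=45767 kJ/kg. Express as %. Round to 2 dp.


eta_BTE = (BP / (mf * LHV)) * 100
Denominator = 0.0349 * 45767 = 1597.2683 kW
eta_BTE = (732 / 1597.2683) * 100 = 45.83%


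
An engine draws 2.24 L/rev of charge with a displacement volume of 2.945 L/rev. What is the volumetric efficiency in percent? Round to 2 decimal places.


eta_v = (V_actual / V_disp) * 100
Ratio = 2.24 / 2.945 = 0.7606
eta_v = 0.7606 * 100 = 76.06%


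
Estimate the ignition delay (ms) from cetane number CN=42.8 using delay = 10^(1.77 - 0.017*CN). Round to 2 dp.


delay = 10^(1.77 - 0.017*CN)
Exponent = 1.77 - 0.017*42.8 = 1.0424
delay = 10^1.0424 = 11.03 ms


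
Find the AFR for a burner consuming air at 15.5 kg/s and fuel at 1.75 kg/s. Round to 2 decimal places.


AFR = m_air / m_fuel
AFR = 15.5 / 1.75 = 8.86


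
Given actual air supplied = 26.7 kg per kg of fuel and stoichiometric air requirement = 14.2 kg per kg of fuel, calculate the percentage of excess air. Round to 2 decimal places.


Excess air = actual - stoichiometric = 26.7 - 14.2 = 12.50 kg/kg fuel
Excess air % = (excess / stoich) * 100 = (12.50 / 14.2) * 100 = 88.03%


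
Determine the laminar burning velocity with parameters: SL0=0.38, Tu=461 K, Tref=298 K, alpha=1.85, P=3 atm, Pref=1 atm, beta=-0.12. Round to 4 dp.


SL = SL0 * (Tu/Tref)^alpha * (P/Pref)^beta
T ratio = 461/298 = 1.54697987
(T ratio)^alpha = 1.54697987^1.85 = 2.241541
(P/Pref)^beta = 3^(-0.12) = 0.876487
SL = 0.38 * 2.241541 * 0.876487 = 0.7466 m/s


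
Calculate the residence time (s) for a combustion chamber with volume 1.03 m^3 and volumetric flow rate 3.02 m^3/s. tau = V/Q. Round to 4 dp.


tau = V / Q_flow
tau = 1.03 / 3.02 = 0.3411 s


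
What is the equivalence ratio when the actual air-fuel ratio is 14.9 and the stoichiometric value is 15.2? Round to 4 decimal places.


phi = AFR_stoich / AFR_actual
phi = 15.2 / 14.9 = 1.0201


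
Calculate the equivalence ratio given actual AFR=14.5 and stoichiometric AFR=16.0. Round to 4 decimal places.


phi = AFR_stoich / AFR_actual
phi = 16.0 / 14.5 = 1.1034


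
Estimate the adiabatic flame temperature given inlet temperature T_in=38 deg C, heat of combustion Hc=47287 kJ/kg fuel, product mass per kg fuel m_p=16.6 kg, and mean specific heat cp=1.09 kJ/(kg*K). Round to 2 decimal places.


T_ad = T_in + Hc / (m_p * cp)
Denominator = 16.6 * 1.09 = 18.0940
Temperature rise = 47287 / 18.0940 = 2613.41 K
T_ad = 38 + 2613.41 = 2651.41 deg C


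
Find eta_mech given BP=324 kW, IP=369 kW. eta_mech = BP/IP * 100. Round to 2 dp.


eta_mech = (BP / IP) * 100
Ratio = 324 / 369 = 0.8780
eta_mech = 0.8780 * 100 = 87.80%


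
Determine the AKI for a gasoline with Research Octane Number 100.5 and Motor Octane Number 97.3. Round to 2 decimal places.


AKI = (RON + MON) / 2
AKI = (100.5 + 97.3) / 2
AKI = 197.8 / 2 = 98.90


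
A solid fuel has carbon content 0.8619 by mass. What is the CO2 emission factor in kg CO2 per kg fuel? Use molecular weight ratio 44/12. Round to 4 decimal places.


EF = C_frac * (M_CO2 / M_C)
EF = 0.8619 * (44/12)
EF = 0.8619 * 3.666667 = 3.1603 kg_CO2/kg_fuel


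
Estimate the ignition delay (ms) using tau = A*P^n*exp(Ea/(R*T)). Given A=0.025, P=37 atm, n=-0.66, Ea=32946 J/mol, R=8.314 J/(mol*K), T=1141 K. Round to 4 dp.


tau = A * P^n * exp(Ea/(R*T))
P^n = 37^(-0.66) = 0.09225435
Ea/(R*T) = 32946/(8.314*1141) = 3.473018
exp(Ea/(R*T)) = 32.233876
tau = 0.025 * 0.09225435 * 32.233876 = 0.0743 ms


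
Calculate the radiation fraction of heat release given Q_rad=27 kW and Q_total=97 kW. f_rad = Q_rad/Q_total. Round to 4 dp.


f_rad = Q_rad / Q_total
f_rad = 27 / 97 = 0.2784


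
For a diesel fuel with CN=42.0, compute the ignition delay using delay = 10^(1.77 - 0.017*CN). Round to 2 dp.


delay = 10^(1.77 - 0.017*CN)
Exponent = 1.77 - 0.017*42.0 = 1.0560
delay = 10^1.0560 = 11.38 ms


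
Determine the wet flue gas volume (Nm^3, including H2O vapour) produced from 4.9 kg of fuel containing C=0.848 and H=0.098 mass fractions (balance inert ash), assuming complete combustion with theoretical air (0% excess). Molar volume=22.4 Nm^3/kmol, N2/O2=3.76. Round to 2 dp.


Per kg fuel: CO2 = (C/12 kmol)*22.4 = (0.848/12)*22.4 = 1.58293 Nm^3
Per kg fuel: H2O = (H/2 kmol)*22.4 = (0.098/2)*22.4 = 1.09760 Nm^3
O2 needed per kg fuel = C/12 + H/4 = 0.848/12 + 0.098/4 = 0.09516667 kmol
Per kg fuel: N2 = O2*3.76*22.4 = 0.09516667*3.76*22.4 = 8.01532 Nm^3
Total per kg = 1.58293 + 1.09760 + 8.01532 = 10.69585 Nm^3
Total = 10.69585 * 4.9 = 52.41 Nm^3


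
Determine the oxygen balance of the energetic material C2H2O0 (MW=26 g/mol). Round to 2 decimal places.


OB = -1600 * (2C + H/2 - O) / MW
Inner = 2*2 + 2/2 - 0 = 5.00
OB = -1600 * 5.00 / 26 = -307.69%


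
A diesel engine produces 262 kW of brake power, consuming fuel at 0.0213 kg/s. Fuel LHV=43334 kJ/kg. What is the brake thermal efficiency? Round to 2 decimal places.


eta_BTE = (BP / (mf * LHV)) * 100
Denominator = 0.0213 * 43334 = 923.0142 kW
eta_BTE = (262 / 923.0142) * 100 = 28.39%


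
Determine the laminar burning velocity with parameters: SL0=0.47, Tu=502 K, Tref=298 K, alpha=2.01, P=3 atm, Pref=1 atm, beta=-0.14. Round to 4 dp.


SL = SL0 * (Tu/Tref)^alpha * (P/Pref)^beta
T ratio = 502/298 = 1.68456376
(T ratio)^alpha = 1.68456376^2.01 = 2.852593
(P/Pref)^beta = 3^(-0.14) = 0.857439
SL = 0.47 * 2.852593 * 0.857439 = 1.1496 m/s


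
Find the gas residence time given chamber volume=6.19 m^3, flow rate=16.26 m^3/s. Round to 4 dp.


tau = V / Q_flow
tau = 6.19 / 16.26 = 0.3807 s


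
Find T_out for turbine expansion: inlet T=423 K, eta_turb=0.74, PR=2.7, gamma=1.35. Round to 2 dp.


T_out = T_in * (1 - eta * (1 - PR^(-(gamma-1)/gamma)))
Exponent = -(1.35-1)/1.35 = -0.25925926
PR^exp = 2.7^(-0.25925926) = 0.77297411
Factor = 1 - 0.74*(1 - 0.77297411) = 0.83200084
T_out = 423 * 0.83200084 = 351.94 K


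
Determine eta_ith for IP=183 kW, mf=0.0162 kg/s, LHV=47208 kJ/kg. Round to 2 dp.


eta_ith = (IP / (mf * LHV)) * 100
Denominator = 0.0162 * 47208 = 764.7696 kW
eta_ith = (183 / 764.7696) * 100 = 23.93%


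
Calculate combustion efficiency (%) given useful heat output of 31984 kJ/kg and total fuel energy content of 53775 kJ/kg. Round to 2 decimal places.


Efficiency = (Q_useful / Q_fuel) * 100
Efficiency = (31984 / 53775) * 100
Efficiency = 0.5948 * 100 = 59.48%


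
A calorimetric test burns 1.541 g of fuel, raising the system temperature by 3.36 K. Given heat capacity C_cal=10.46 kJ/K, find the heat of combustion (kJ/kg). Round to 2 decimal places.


Hc = C_cal * delta_T / m_fuel
Q_released = 10.46 * 3.36 = 35.1456 kJ
m_fuel = 1.541 g = 1.541/1000 kg = 0.001541 kg
Hc = 35.1456 / 0.001541 = 22807.01 kJ/kg


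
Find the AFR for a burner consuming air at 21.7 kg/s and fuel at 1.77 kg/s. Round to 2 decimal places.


AFR = m_air / m_fuel
AFR = 21.7 / 1.77 = 12.26


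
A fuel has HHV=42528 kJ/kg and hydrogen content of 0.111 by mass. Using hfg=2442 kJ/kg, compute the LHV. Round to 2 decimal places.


LHV = HHV - hfg * 9 * H
Water correction = 2442 * 9 * 0.111 = 2439.558 kJ/kg
LHV = 42528 - 2439.558 = 40088.44 kJ/kg


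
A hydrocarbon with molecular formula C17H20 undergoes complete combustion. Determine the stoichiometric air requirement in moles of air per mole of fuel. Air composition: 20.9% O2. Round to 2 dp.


Balanced combustion: C17H20 + 22 O2 -> 17 CO2 + 10 H2O
O2 needed = C + H/4 = 17 + 20/4 = 22.00 moles
Air moles = O2 / 0.209 = 22.00 / 0.209 = 105.26 moles air


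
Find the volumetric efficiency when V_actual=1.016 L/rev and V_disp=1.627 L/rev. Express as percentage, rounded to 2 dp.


eta_v = (V_actual / V_disp) * 100
Ratio = 1.016 / 1.627 = 0.6245
eta_v = 0.6245 * 100 = 62.45%


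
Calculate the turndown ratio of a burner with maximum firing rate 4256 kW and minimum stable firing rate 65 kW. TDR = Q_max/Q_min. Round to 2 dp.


TDR = Q_max / Q_min
TDR = 4256 / 65 = 65.48


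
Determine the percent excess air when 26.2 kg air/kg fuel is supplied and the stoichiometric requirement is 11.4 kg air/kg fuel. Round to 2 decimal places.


Excess air = actual - stoichiometric = 26.2 - 11.4 = 14.80 kg/kg fuel
Excess air % = (excess / stoich) * 100 = (14.80 / 11.4) * 100 = 129.82%


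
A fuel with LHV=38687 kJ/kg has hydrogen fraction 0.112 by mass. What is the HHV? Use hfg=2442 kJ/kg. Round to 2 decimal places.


HHV = LHV + hfg * 9 * H
Water addition = 2442 * 9 * 0.112 = 2461.536 kJ/kg
HHV = 38687 + 2461.536 = 41148.54 kJ/kg


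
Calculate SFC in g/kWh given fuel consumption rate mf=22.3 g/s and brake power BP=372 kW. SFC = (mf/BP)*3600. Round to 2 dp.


SFC = (mf / BP) * 3600
Rate = 22.3 / 372 = 0.059946 g/(s*kW)
SFC = 0.059946 * 3600 = 215.81 g/kWh


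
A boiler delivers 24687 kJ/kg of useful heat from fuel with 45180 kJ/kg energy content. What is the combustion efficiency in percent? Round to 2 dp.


Efficiency = (Q_useful / Q_fuel) * 100
Efficiency = (24687 / 45180) * 100
Efficiency = 0.5464 * 100 = 54.64%


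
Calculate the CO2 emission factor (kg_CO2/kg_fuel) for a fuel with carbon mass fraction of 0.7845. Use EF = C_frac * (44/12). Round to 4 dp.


EF = C_frac * (M_CO2 / M_C)
EF = 0.7845 * (44/12)
EF = 0.7845 * 3.666667 = 2.8765 kg_CO2/kg_fuel


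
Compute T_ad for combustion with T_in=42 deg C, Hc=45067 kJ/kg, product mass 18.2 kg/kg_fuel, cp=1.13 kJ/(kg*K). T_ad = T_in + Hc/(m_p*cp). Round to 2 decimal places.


T_ad = T_in + Hc / (m_p * cp)
Denominator = 18.2 * 1.13 = 20.5660
Temperature rise = 45067 / 20.5660 = 2191.34 K
T_ad = 42 + 2191.34 = 2233.34 deg C


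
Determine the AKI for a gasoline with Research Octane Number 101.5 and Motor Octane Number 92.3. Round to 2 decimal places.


AKI = (RON + MON) / 2
AKI = (101.5 + 92.3) / 2
AKI = 193.8 / 2 = 96.90


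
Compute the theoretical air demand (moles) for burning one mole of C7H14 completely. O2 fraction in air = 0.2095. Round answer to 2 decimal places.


Balanced combustion: C7H14 + 10.5 O2 -> 7 CO2 + 7 H2O
O2 needed = C + H/4 = 7 + 14/4 = 10.50 moles
Air moles = O2 / 0.2095 = 10.50 / 0.2095 = 50.12 moles air


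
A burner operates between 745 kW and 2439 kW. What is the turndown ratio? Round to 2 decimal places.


TDR = Q_max / Q_min
TDR = 2439 / 745 = 3.27


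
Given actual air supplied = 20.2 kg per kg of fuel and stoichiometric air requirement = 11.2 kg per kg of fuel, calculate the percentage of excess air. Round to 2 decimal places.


Excess air = actual - stoichiometric = 20.2 - 11.2 = 9.00 kg/kg fuel
Excess air % = (excess / stoich) * 100 = (9.00 / 11.2) * 100 = 80.36%


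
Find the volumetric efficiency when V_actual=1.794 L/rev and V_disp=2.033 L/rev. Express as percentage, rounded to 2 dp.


eta_v = (V_actual / V_disp) * 100
Ratio = 1.794 / 2.033 = 0.8824
eta_v = 0.8824 * 100 = 88.24%


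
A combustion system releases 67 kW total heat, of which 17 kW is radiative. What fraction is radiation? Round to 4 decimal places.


f_rad = Q_rad / Q_total
f_rad = 17 / 67 = 0.2537


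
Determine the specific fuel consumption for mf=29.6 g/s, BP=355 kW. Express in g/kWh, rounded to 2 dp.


SFC = (mf / BP) * 3600
Rate = 29.6 / 355 = 0.083380 g/(s*kW)
SFC = 0.083380 * 3600 = 300.17 g/kWh


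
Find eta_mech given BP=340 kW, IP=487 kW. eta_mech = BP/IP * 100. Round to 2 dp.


eta_mech = (BP / IP) * 100
Ratio = 340 / 487 = 0.6982
eta_mech = 0.6982 * 100 = 69.82%


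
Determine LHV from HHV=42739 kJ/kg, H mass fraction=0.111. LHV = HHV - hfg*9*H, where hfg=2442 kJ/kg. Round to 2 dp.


LHV = HHV - hfg * 9 * H
Water correction = 2442 * 9 * 0.111 = 2439.558 kJ/kg
LHV = 42739 - 2439.558 = 40299.44 kJ/kg


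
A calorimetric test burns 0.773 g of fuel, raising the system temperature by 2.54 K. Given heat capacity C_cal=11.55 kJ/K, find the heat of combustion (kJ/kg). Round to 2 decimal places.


Hc = C_cal * delta_T / m_fuel
Q_released = 11.55 * 2.54 = 29.3370 kJ
m_fuel = 0.773 g = 0.773/1000 kg = 0.000773 kg
Hc = 29.3370 / 0.000773 = 37952.13 kJ/kg


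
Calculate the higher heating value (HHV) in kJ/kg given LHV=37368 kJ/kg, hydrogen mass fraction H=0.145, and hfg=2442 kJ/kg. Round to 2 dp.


HHV = LHV + hfg * 9 * H
Water addition = 2442 * 9 * 0.145 = 3186.810 kJ/kg
HHV = 37368 + 3186.810 = 40554.81 kJ/kg


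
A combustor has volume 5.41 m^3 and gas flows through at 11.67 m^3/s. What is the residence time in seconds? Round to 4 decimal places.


tau = V / Q_flow
tau = 5.41 / 11.67 = 0.4636 s


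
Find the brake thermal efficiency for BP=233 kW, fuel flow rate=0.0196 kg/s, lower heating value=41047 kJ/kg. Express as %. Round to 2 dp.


eta_BTE = (BP / (mf * LHV)) * 100
Denominator = 0.0196 * 41047 = 804.5212 kW
eta_BTE = (233 / 804.5212) * 100 = 28.96%


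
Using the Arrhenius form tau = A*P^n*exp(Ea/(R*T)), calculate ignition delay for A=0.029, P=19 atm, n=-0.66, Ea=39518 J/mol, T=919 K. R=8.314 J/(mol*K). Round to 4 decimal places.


tau = A * P^n * exp(Ea/(R*T))
P^n = 19^(-0.66) = 0.14322625
Ea/(R*T) = 39518/(8.314*919) = 5.172130
exp(Ea/(R*T)) = 176.289921
tau = 0.029 * 0.14322625 * 176.289921 = 0.7322 ms


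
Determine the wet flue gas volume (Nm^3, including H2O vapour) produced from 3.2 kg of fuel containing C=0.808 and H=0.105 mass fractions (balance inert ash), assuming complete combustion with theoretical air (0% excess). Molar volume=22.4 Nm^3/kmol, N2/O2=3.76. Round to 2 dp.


Per kg fuel: CO2 = (C/12 kmol)*22.4 = (0.808/12)*22.4 = 1.50827 Nm^3
Per kg fuel: H2O = (H/2 kmol)*22.4 = (0.105/2)*22.4 = 1.17600 Nm^3
O2 needed per kg fuel = C/12 + H/4 = 0.808/12 + 0.105/4 = 0.09358333 kmol
Per kg fuel: N2 = O2*3.76*22.4 = 0.09358333*3.76*22.4 = 7.88196 Nm^3
Total per kg = 1.50827 + 1.17600 + 7.88196 = 10.56623 Nm^3
Total = 10.56623 * 3.2 = 33.81 Nm^3


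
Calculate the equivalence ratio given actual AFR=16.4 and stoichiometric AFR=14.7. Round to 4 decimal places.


phi = AFR_stoich / AFR_actual
phi = 14.7 / 16.4 = 0.8963


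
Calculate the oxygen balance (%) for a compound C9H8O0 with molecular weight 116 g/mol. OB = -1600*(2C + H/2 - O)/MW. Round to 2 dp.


OB = -1600 * (2C + H/2 - O) / MW
Inner = 2*9 + 8/2 - 0 = 22.00
OB = -1600 * 22.00 / 116 = -303.45%


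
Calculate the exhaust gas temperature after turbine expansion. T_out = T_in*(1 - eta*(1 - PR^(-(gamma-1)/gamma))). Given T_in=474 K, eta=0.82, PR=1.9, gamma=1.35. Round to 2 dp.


T_out = T_in * (1 - eta * (1 - PR^(-(gamma-1)/gamma)))
Exponent = -(1.35-1)/1.35 = -0.25925926
PR^exp = 1.9^(-0.25925926) = 0.84670193
Factor = 1 - 0.82*(1 - 0.84670193) = 0.87429558
T_out = 474 * 0.87429558 = 414.42 K


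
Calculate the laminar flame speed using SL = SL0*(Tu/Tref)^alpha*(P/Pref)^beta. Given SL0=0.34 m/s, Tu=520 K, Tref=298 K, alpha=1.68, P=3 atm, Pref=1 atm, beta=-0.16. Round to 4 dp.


SL = SL0 * (Tu/Tref)^alpha * (P/Pref)^beta
T ratio = 520/298 = 1.74496644
(T ratio)^alpha = 1.74496644^1.68 = 2.548017
(P/Pref)^beta = 3^(-0.16) = 0.838804
SL = 0.34 * 2.548017 * 0.838804 = 0.7267 m/s


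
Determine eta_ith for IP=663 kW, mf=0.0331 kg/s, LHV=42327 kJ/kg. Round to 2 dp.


eta_ith = (IP / (mf * LHV)) * 100
Denominator = 0.0331 * 42327 = 1401.0237 kW
eta_ith = (663 / 1401.0237) * 100 = 47.32%


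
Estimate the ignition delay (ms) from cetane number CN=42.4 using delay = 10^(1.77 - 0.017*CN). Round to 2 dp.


delay = 10^(1.77 - 0.017*CN)
Exponent = 1.77 - 0.017*42.4 = 1.0492
delay = 10^1.0492 = 11.20 ms


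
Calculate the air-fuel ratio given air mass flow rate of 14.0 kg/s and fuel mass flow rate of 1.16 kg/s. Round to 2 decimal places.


AFR = m_air / m_fuel
AFR = 14.0 / 1.16 = 12.07


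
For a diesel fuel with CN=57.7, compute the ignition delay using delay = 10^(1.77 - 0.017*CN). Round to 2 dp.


delay = 10^(1.77 - 0.017*CN)
Exponent = 1.77 - 0.017*57.7 = 0.7891
delay = 10^0.7891 = 6.15 ms


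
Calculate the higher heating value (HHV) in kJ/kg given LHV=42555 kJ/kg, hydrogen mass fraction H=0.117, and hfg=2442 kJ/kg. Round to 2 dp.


HHV = LHV + hfg * 9 * H
Water addition = 2442 * 9 * 0.117 = 2571.426 kJ/kg
HHV = 42555 + 2571.426 = 45126.43 kJ/kg


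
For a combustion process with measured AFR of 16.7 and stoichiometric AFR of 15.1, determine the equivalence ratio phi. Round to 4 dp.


phi = AFR_stoich / AFR_actual
phi = 15.1 / 16.7 = 0.9042


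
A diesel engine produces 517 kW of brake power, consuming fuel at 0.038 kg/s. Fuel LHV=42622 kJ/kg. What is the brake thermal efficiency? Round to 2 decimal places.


eta_BTE = (BP / (mf * LHV)) * 100
Denominator = 0.038 * 42622 = 1619.6360 kW
eta_BTE = (517 / 1619.6360) * 100 = 31.92%


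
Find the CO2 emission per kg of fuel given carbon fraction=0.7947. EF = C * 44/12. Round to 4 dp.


EF = C_frac * (M_CO2 / M_C)
EF = 0.7947 * (44/12)
EF = 0.7947 * 3.666667 = 2.9139 kg_CO2/kg_fuel


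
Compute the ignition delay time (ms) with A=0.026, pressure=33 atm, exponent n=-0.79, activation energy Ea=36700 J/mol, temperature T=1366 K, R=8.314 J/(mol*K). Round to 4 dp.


tau = A * P^n * exp(Ea/(R*T))
P^n = 33^(-0.79) = 0.06315009
Ea/(R*T) = 36700/(8.314*1366) = 3.231509
exp(Ea/(R*T)) = 25.317828
tau = 0.026 * 0.06315009 * 25.317828 = 0.0416 ms


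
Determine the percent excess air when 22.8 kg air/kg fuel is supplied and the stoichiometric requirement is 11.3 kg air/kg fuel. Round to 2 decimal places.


Excess air = actual - stoichiometric = 22.8 - 11.3 = 11.50 kg/kg fuel
Excess air % = (excess / stoich) * 100 = (11.50 / 11.3) * 100 = 101.77%


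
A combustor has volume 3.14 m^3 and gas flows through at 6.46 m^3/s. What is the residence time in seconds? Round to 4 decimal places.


tau = V / Q_flow
tau = 3.14 / 6.46 = 0.4861 s


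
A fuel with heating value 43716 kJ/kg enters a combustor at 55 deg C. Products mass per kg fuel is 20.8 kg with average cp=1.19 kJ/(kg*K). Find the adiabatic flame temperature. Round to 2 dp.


T_ad = T_in + Hc / (m_p * cp)
Denominator = 20.8 * 1.19 = 24.7520
Temperature rise = 43716 / 24.7520 = 1766.16 K
T_ad = 55 + 1766.16 = 1821.16 deg C


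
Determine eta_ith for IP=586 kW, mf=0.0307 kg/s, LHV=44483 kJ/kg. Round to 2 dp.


eta_ith = (IP / (mf * LHV)) * 100
Denominator = 0.0307 * 44483 = 1365.6281 kW
eta_ith = (586 / 1365.6281) * 100 = 42.91%


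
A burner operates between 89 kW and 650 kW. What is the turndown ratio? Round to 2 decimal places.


TDR = Q_max / Q_min
TDR = 650 / 89 = 7.30


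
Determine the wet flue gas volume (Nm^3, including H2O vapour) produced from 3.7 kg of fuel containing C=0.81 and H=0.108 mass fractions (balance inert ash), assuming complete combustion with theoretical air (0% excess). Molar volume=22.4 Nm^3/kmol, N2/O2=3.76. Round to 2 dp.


Per kg fuel: CO2 = (C/12 kmol)*22.4 = (0.81/12)*22.4 = 1.51200 Nm^3
Per kg fuel: H2O = (H/2 kmol)*22.4 = (0.108/2)*22.4 = 1.20960 Nm^3
O2 needed per kg fuel = C/12 + H/4 = 0.81/12 + 0.108/4 = 0.09450000 kmol
Per kg fuel: N2 = O2*3.76*22.4 = 0.09450000*3.76*22.4 = 7.95917 Nm^3
Total per kg = 1.51200 + 1.20960 + 7.95917 = 10.68077 Nm^3
Total = 10.68077 * 3.7 = 39.52 Nm^3


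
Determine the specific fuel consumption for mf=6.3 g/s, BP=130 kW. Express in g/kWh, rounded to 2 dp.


SFC = (mf / BP) * 3600
Rate = 6.3 / 130 = 0.048462 g/(s*kW)
SFC = 0.048462 * 3600 = 174.46 g/kWh


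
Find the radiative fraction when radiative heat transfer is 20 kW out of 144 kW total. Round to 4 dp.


f_rad = Q_rad / Q_total
f_rad = 20 / 144 = 0.1389


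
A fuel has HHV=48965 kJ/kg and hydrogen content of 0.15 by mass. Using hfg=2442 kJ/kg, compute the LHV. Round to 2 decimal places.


LHV = HHV - hfg * 9 * H
Water correction = 2442 * 9 * 0.15 = 3296.700 kJ/kg
LHV = 48965 - 3296.700 = 45668.30 kJ/kg


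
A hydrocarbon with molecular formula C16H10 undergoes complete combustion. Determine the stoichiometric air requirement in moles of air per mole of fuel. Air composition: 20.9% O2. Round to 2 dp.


Balanced combustion: C16H10 + 18.5 O2 -> 16 CO2 + 5 H2O
O2 needed = C + H/4 = 16 + 10/4 = 18.50 moles
Air moles = O2 / 0.209 = 18.50 / 0.209 = 88.52 moles air


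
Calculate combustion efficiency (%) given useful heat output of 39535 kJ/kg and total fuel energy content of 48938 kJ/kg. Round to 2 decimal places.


Efficiency = (Q_useful / Q_fuel) * 100
Efficiency = (39535 / 48938) * 100
Efficiency = 0.8079 * 100 = 80.79%


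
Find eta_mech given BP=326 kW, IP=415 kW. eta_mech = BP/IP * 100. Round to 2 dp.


eta_mech = (BP / IP) * 100
Ratio = 326 / 415 = 0.7855
eta_mech = 0.7855 * 100 = 78.55%


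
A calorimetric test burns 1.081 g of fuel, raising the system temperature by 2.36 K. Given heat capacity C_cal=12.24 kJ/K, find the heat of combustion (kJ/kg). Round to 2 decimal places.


Hc = C_cal * delta_T / m_fuel
Q_released = 12.24 * 2.36 = 28.8864 kJ
m_fuel = 1.081 g = 1.081/1000 kg = 0.001081 kg
Hc = 28.8864 / 0.001081 = 26721.92 kJ/kg


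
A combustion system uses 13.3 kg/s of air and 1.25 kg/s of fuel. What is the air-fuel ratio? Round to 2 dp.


AFR = m_air / m_fuel
AFR = 13.3 / 1.25 = 10.64


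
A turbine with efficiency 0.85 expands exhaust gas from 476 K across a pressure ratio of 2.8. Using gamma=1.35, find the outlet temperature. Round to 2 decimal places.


T_out = T_in * (1 - eta * (1 - PR^(-(gamma-1)/gamma)))
Exponent = -(1.35-1)/1.35 = -0.25925926
PR^exp = 2.8^(-0.25925926) = 0.76572026
Factor = 1 - 0.85*(1 - 0.76572026) = 0.80086222
T_out = 476 * 0.80086222 = 381.21 K


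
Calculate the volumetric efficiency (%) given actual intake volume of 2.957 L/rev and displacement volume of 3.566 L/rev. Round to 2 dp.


eta_v = (V_actual / V_disp) * 100
Ratio = 2.957 / 3.566 = 0.8292
eta_v = 0.8292 * 100 = 82.92%


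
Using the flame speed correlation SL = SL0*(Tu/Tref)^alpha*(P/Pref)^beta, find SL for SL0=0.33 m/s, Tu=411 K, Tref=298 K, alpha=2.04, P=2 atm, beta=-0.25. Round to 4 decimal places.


SL = SL0 * (Tu/Tref)^alpha * (P/Pref)^beta
T ratio = 411/298 = 1.37919463
(T ratio)^alpha = 1.37919463^2.04 = 1.926798
(P/Pref)^beta = 2^(-0.25) = 0.840896
SL = 0.33 * 1.926798 * 0.840896 = 0.5347 m/s


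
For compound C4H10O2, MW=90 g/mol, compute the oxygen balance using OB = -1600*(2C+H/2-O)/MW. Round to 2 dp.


OB = -1600 * (2C + H/2 - O) / MW
Inner = 2*4 + 10/2 - 2 = 11.00
OB = -1600 * 11.00 / 90 = -195.56%


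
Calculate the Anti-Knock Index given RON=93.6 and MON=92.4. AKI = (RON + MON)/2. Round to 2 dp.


AKI = (RON + MON) / 2
AKI = (93.6 + 92.4) / 2
AKI = 186.0 / 2 = 93.00


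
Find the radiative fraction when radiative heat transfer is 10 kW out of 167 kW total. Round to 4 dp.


f_rad = Q_rad / Q_total
f_rad = 10 / 167 = 0.0599


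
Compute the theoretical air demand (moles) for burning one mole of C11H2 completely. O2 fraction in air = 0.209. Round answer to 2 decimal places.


Balanced combustion: C11H2 + 11.5 O2 -> 11 CO2 + 1 H2O
O2 needed = C + H/4 = 11 + 2/4 = 11.50 moles
Air moles = O2 / 0.209 = 11.50 / 0.209 = 55.02 moles air


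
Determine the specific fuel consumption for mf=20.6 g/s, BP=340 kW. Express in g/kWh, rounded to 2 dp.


SFC = (mf / BP) * 3600
Rate = 20.6 / 340 = 0.060588 g/(s*kW)
SFC = 0.060588 * 3600 = 218.12 g/kWh


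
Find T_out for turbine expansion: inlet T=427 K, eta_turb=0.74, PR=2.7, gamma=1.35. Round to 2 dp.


T_out = T_in * (1 - eta * (1 - PR^(-(gamma-1)/gamma)))
Exponent = -(1.35-1)/1.35 = -0.25925926
PR^exp = 2.7^(-0.25925926) = 0.77297411
Factor = 1 - 0.74*(1 - 0.77297411) = 0.83200084
T_out = 427 * 0.83200084 = 355.26 K


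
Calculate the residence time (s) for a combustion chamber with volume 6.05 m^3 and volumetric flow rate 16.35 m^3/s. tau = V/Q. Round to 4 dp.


tau = V / Q_flow
tau = 6.05 / 16.35 = 0.3700 s


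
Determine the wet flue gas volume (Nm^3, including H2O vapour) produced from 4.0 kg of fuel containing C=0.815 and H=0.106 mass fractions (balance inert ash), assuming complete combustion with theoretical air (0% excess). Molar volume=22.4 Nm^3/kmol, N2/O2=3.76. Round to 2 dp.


Per kg fuel: CO2 = (C/12 kmol)*22.4 = (0.815/12)*22.4 = 1.52133 Nm^3
Per kg fuel: H2O = (H/2 kmol)*22.4 = (0.106/2)*22.4 = 1.18720 Nm^3
O2 needed per kg fuel = C/12 + H/4 = 0.815/12 + 0.106/4 = 0.09441667 kmol
Per kg fuel: N2 = O2*3.76*22.4 = 0.09441667*3.76*22.4 = 7.95215 Nm^3
Total per kg = 1.52133 + 1.18720 + 7.95215 = 10.66068 Nm^3
Total = 10.66068 * 4.0 = 42.64 Nm^3


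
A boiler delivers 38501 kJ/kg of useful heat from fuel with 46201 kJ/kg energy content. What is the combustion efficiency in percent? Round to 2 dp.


Efficiency = (Q_useful / Q_fuel) * 100
Efficiency = (38501 / 46201) * 100
Efficiency = 0.8333 * 100 = 83.33%


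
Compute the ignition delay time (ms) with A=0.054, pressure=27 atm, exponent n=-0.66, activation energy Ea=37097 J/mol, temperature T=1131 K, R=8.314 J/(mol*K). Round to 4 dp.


tau = A * P^n * exp(Ea/(R*T))
P^n = 27^(-0.66) = 0.11357949
Ea/(R*T) = 37097/(8.314*1131) = 3.945174
exp(Ea/(R*T)) = 51.685332
tau = 0.054 * 0.11357949 * 51.685332 = 0.3170 ms


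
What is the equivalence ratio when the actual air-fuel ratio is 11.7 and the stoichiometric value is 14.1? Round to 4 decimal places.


phi = AFR_stoich / AFR_actual
phi = 14.1 / 11.7 = 1.2051


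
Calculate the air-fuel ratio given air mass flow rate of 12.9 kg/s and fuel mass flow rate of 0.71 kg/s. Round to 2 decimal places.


AFR = m_air / m_fuel
AFR = 12.9 / 0.71 = 18.17


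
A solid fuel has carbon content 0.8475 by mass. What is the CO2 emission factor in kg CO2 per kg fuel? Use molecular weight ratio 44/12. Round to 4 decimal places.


EF = C_frac * (M_CO2 / M_C)
EF = 0.8475 * (44/12)
EF = 0.8475 * 3.666667 = 3.1075 kg_CO2/kg_fuel


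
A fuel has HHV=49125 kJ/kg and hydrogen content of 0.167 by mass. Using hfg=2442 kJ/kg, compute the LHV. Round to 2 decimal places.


LHV = HHV - hfg * 9 * H
Water correction = 2442 * 9 * 0.167 = 3670.326 kJ/kg
LHV = 49125 - 3670.326 = 45454.67 kJ/kg


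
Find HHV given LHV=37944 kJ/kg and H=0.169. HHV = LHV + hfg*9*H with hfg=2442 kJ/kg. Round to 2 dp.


HHV = LHV + hfg * 9 * H
Water addition = 2442 * 9 * 0.169 = 3714.282 kJ/kg
HHV = 37944 + 3714.282 = 41658.28 kJ/kg


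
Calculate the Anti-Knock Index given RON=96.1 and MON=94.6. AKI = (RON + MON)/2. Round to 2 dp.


AKI = (RON + MON) / 2
AKI = (96.1 + 94.6) / 2
AKI = 190.7 / 2 = 95.35


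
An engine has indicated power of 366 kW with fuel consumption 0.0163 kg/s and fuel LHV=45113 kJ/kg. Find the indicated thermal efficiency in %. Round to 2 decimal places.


eta_ith = (IP / (mf * LHV)) * 100
Denominator = 0.0163 * 45113 = 735.3419 kW
eta_ith = (366 / 735.3419) * 100 = 49.77%


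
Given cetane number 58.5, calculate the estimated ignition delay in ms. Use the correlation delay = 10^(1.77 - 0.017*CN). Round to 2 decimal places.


delay = 10^(1.77 - 0.017*CN)
Exponent = 1.77 - 0.017*58.5 = 0.7755
delay = 10^0.7755 = 5.96 ms
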